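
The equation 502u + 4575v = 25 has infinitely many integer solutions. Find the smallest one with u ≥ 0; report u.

2725

gcd(4575, 502) = 1.
1 divides 25, so solutions exist.
By Bézout, 502·(-2087) + 4575·(229) = 1.
Scale by 25/1 = 25: (u₀, v₀) = (-52175, 5725).
General solution: u = -52175 + 4575t, v = 5725 - 502t for integer t.
u ≥ 0: smallest is -52175 mod 4575 = 2725 (at t = 12), with v = -299.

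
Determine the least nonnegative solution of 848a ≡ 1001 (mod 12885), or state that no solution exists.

1627

gcd(12885, 848) = 1.
1 divides 1001, so solutions exist.
By Bézout, 848·(-3358) + 12885·(221) = 1.
So 848·(-3358) ≡ 1 (mod 12885); multiply by 1001: a ≡ -3361358 (mod 12885).
Smallest nonnegative: a = -3361358 mod 12885 = 1627.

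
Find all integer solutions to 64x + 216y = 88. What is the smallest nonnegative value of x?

25

gcd(216, 64) = 8  (216 = 3×64 + 24, 64 = 2×24 + 16, 24 = 1×16 + 8, 16 = 2×8).
8 divides 88, so solutions exist.
Back-substituting, 64×(-10) + 216×(3) = 8.
Scale by 88/8 = 11: (x₀, y₀) = (-110, 33).
General solution: x = -110 + 27t, y = 33 - 8t for integer t.
x ≥ 0: smallest is -110 mod 27 = 25 (at t = 5), with y = -7.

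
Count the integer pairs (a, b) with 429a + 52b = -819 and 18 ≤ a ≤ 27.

gcd(429, 52) = 13  (429 = 8·52 + 13, 52 = 4·13).
Back-substituting, 429·(1) + 52·(-8) = 13.
Scale by -63: particular solution (-63, 504); reduce a mod 4: (1, -24).
General solution: a = 1 + 4t, b = -24 - 33t for integer t.
18 ≤ 1 + 4t ≤ 27 gives t ∈ [5, 6], which is 2 values.

2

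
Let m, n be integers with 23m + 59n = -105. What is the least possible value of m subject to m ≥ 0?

57

gcd(59, 23) = 1.
1 divides -105, so solutions exist.
By Bézout, 23·(18) + 59·(-7) = 1.
Scale by -105/1 = -105: (m₀, n₀) = (-1890, 735).
General solution: m = -1890 + 59t, n = 735 - 23t for integer t.
m ≥ 0: smallest is -1890 mod 59 = 57 (at t = 33), with n = -24.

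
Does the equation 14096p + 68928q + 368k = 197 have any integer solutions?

no

gcd(68928, 14096) = 16.
gcd(16, 368) = 16.
16 does not divide 197 (remainder 5), so no integer solutions.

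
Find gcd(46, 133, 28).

1

gcd(133, 46) = 1  (133 = 2×46 + 41, 46 = 1×41 + 5, 41 = 8×5 + 1, 5 = 5×1).
gcd(1, 28) = 1.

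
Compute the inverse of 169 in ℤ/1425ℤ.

1054

gcd(1425, 169) = 1.
By Bézout, 169·(-371) + 1425·(44) = 1.
So 169·-371 ≡ 1 (mod 1425), and -371 mod 1425 = 1054.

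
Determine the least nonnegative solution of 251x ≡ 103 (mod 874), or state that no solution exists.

gcd(874, 251):
  874 = 3×251 + 121
  251 = 2×121 + 9
  121 = 13×9 + 4
  9 = 2×4 + 1
  4 = 4×1
so gcd(874, 251) = 1.
1 divides 103, so solutions exist.
Back-substitute for Bézout coefficients:
  1 = 9 - 2×4
  ... = 251×(195) + 874×(-56)
So 251×(195) ≡ 1 (mod 874); multiply by 103: x ≡ 20085 (mod 874).
Smallest nonnegative: x = 20085 mod 874 = 857.

857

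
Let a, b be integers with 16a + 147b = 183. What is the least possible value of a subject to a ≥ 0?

39

gcd(147, 16) = 1.
1 divides 183, so solutions exist.
By Bézout, 16·(46) + 147·(-5) = 1.
Scale by 183/1 = 183: (a₀, b₀) = (8418, -915).
General solution: a = 8418 + 147t, b = -915 - 16t for integer t.
a ≥ 0: smallest is 8418 mod 147 = 39 (at t = -57), with b = -3.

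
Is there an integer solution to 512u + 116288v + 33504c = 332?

no

gcd(116288, 512) = 64  (116288 = 227*512 + 64, 512 = 8*64).
gcd(64, 33504) = 32.
32 does not divide 332 (remainder 12), so no integer solutions.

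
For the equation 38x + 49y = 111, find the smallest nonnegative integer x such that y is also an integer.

gcd(49, 38):
  49 = 1×38 + 11
  38 = 3×11 + 5
  11 = 2×5 + 1
  5 = 5×1
so gcd(49, 38) = 1.
1 divides 111, so solutions exist.
Back-substitute for Bézout coefficients:
  1 = 11 - 2×5
  ... = 38×(-9) + 49×(7)
Scale by 111/1 = 111: (x₀, y₀) = (-999, 777).
General solution: x = -999 + 49t, y = 777 - 38t for integer t.
x ≥ 0: smallest is -999 mod 49 = 30 (at t = 21), with y = -21.

30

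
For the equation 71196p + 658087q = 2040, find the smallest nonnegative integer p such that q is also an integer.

gcd(658087, 71196):
  658087 = 9×71196 + 17323
  71196 = 4×17323 + 1904
  17323 = 9×1904 + 187
  1904 = 10×187 + 34
  187 = 5×34 + 17
  34 = 2×17
so gcd(658087, 71196) = 17.
17 divides 2040, so solutions exist.
Back-substitute for Bézout coefficients:
  17 = 187 - 5×34
  ... = 71196×(-17627) + 658087×(1907)
Scale by 2040/17 = 120: (p₀, q₀) = (-2115240, 228840).
General solution: p = -2115240 + 38711t, q = 228840 - 4188t for integer t.
p ≥ 0: smallest is -2115240 mod 38711 = 13865 (at t = 55), with q = -1500.

13865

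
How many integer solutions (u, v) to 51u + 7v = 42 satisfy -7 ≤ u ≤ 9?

gcd(51, 7) = 1  (51 = 7*7 + 2, 7 = 3*2 + 1, 2 = 2*1).
Back-substituting, 51*(-3) + 7*(22) = 1.
Scale by 42: particular solution (-126, 924); reduce u mod 7: (0, 6).
General solution: u = 0 + 7t, v = 6 - 51t for integer t.
-7 ≤ 0 + 7t ≤ 9 gives t ∈ [-1, 1], which is 3 values.

3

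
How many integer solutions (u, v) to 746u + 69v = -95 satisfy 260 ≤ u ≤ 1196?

gcd(746, 69) = 1.
By Bézout, 746×(-16) + 69×(173) = 1.
Particular solution: (2, -23).
General solution: u = 2 + 69t, v = -23 - 746t for integer t.
260 ≤ 2 + 69t ≤ 1196 gives t ∈ [4, 17], which is 14 values.

14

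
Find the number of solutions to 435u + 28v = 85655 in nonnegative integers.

7

gcd(435, 28) = 1  (435 = 15*28 + 15, 28 = 1*15 + 13, 15 = 1*13 + 2, 13 = 6*2 + 1, 2 = 2*1).
Back-substituting, 435*(-13) + 28*(202) = 1.
Scale by 85655: one solution is (-1113515, 17302310). Reduce u mod 28: (17, 2795).
General: u = 17 + 28t, v = 2795 - 435t.
u ≥ 0 ⇒ t ≥ 0; v ≥ 0 ⇒ t ≤ 6. So t ∈ [0, 6]: 7 solutions.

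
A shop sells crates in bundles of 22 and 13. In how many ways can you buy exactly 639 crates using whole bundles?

2

Need nonnegative integers with 22j + 13k = 639.
gcd(22, 13) = 1, and 22·(3) + 13·(-5) = 1.
So (j₀, k₀) = (1917, -3195); general j = 1917 + 13t, k = -3195 - 22t.
j ≥ 0 ⇒ t ≥ -147; k ≥ 0 ⇒ t ≤ -146. That's 2 values of t.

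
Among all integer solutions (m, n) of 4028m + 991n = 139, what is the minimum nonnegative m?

668

gcd(4028, 991):
  4028 = 4×991 + 64
  991 = 15×64 + 31
  64 = 2×31 + 2
  31 = 15×2 + 1
  2 = 2×1
so gcd(4028, 991) = 1.
1 divides 139, so solutions exist.
Back-substitute for Bézout coefficients:
  1 = 31 - 15×2
  ... = 4028×(-480) + 991×(1951)
Scale by 139/1 = 139: (m₀, n₀) = (-66720, 271189).
General solution: m = -66720 + 991t, n = 271189 - 4028t for integer t.
m ≥ 0: smallest is -66720 mod 991 = 668 (at t = 68), with n = -2715.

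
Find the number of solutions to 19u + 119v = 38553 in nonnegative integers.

gcd(119, 19):
  119 = 6×19 + 5
  19 = 3×5 + 4
  5 = 1×4 + 1
  4 = 4×1
so gcd(119, 19) = 1.
Back-substitute for Bézout coefficients:
  1 = 5 - 1×4
  ... = 19×(-25) + 119×(4)
Scale by 38553: one solution is (-963825, 154212). Reduce u mod 119: (75, 312).
General: u = 75 + 119t, v = 312 - 19t.
u ≥ 0 ⇒ t ≥ 0; v ≥ 0 ⇒ t ≤ 16. So t ∈ [0, 16]: 17 solutions.

17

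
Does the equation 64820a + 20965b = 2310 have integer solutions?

yes

gcd(64820, 20965) = 35  (64820 = 3×20965 + 1925, 20965 = 10×1925 + 1715, 1925 = 1×1715 + 210, 1715 = 8×210 + 35, 210 = 6×35).
35 divides 2310, so integer solutions exist.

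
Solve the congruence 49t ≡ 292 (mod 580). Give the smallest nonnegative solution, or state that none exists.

148

gcd(580, 49) = 1.
1 divides 292, so solutions exist.
By Bézout, 49·(-71) + 580·(6) = 1.
So 49·(-71) ≡ 1 (mod 580); multiply by 292: t ≡ -20732 (mod 580).
Smallest nonnegative: t = -20732 mod 580 = 148.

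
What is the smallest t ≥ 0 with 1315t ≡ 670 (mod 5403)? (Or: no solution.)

2815

gcd(5403, 1315) = 1.
1 divides 670, so solutions exist.
By Bézout, 1315×(1738) + 5403×(-423) = 1.
So 1315×(1738) ≡ 1 (mod 5403); multiply by 670: t ≡ 1164460 (mod 5403).
Smallest nonnegative: t = 1164460 mod 5403 = 2815.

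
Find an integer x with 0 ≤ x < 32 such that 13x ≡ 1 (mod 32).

gcd(32, 13) = 1  (32 = 2×13 + 6, 13 = 2×6 + 1, 6 = 6×1).
Back-substituting, 13×(5) + 32×(-2) = 1.
So 13×5 ≡ 1 (mod 32), and 5 mod 32 = 5.

5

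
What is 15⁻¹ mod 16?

15

gcd(16, 15) = 1  (16 = 1×15 + 1, 15 = 15×1).
Back-substituting, 15×(-1) + 16×(1) = 1.
So 15×-1 ≡ 1 (mod 16), and -1 mod 16 = 15.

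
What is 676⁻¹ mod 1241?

gcd(1241, 676) = 1.
By Bézout, 676·(123) + 1241·(-67) = 1.
So 676·123 ≡ 1 (mod 1241), and 123 mod 1241 = 123.

123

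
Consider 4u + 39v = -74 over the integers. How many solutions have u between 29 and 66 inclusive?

1

gcd(39, 4):
  39 = 9*4 + 3
  4 = 1*3 + 1
  3 = 3*1
so gcd(39, 4) = 1.
Back-substitute for Bézout coefficients:
  1 = 4 - 1*3
  ... = 4*(10) + 39*(-1)
Scale by -74: particular solution (-740, 74); reduce u mod 39: (1, -2).
General solution: u = 1 + 39t, v = -2 - 4t for integer t.
29 ≤ 1 + 39t ≤ 66 gives t ∈ [1, 1], which is 1 value.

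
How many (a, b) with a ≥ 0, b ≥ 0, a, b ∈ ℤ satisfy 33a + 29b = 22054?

gcd(33, 29) = 1  (33 = 1*29 + 4, 29 = 7*4 + 1, 4 = 4*1).
Back-substituting, 33*(-7) + 29*(8) = 1.
Scale by 22054: one solution is (-154378, 176432). Reduce a mod 29: (18, 740).
General: a = 18 + 29t, b = 740 - 33t.
a ≥ 0 ⇒ t ≥ 0; b ≥ 0 ⇒ t ≤ 22. So t ∈ [0, 22]: 23 solutions.

23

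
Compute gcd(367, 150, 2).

1

gcd(367, 150) = 1.
gcd(1, 2) = 1.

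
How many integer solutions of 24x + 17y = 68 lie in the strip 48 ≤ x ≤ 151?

6

gcd(24, 17) = 1  (24 = 1·17 + 7, 17 = 2·7 + 3, 7 = 2·3 + 1, 3 = 3·1).
Back-substituting, 24·(5) + 17·(-7) = 1.
Scale by 68: particular solution (340, -476); reduce x mod 17: (0, 4).
General solution: x = 0 + 17t, y = 4 - 24t for integer t.
48 ≤ 0 + 17t ≤ 151 gives t ∈ [3, 8], which is 6 values.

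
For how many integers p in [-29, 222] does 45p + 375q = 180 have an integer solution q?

10

gcd(375, 45) = 15  (375 = 8·45 + 15, 45 = 3·15).
Back-substituting, 45·(-8) + 375·(1) = 15.
Scale by 12: particular solution (-96, 12); reduce p mod 25: (4, 0).
General solution: p = 4 + 25t, q = 0 - 3t for integer t.
-29 ≤ 4 + 25t ≤ 222 gives t ∈ [-1, 8], which is 10 values.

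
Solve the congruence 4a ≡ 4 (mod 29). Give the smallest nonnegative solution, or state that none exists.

gcd(29, 4):
  29 = 7×4 + 1
  4 = 4×1
so gcd(29, 4) = 1.
1 divides 4, so solutions exist.
Back-substitute for Bézout coefficients:
  1 = 29 - 7×4
  ... = 4×(-7) + 29×(1)
So 4×(-7) ≡ 1 (mod 29); multiply by 4: a ≡ -28 (mod 29).
Smallest nonnegative: a = -28 mod 29 = 1.

1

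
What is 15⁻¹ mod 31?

gcd(31, 15) = 1.
By Bézout, 15·(-2) + 31·(1) = 1.
So 15·-2 ≡ 1 (mod 31), and -2 mod 31 = 29.

29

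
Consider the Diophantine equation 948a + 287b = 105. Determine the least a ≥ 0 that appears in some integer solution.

21

gcd(948, 287) = 1  (948 = 3*287 + 87, 287 = 3*87 + 26, 87 = 3*26 + 9, 26 = 2*9 + 8, 9 = 1*8 + 1, 8 = 8*1).
1 divides 105, so solutions exist.
Back-substituting, 948*(33) + 287*(-109) = 1.
Scale by 105/1 = 105: (a₀, b₀) = (3465, -11445).
General solution: a = 3465 + 287t, b = -11445 - 948t for integer t.
a ≥ 0: smallest is 3465 mod 287 = 21 (at t = -12), with b = -69.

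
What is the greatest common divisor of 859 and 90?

1

gcd(859, 90):
  859 = 9*90 + 49
  90 = 1*49 + 41
  49 = 1*41 + 8
  41 = 5*8 + 1
  8 = 8*1
so gcd(859, 90) = 1.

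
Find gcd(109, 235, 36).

gcd(235, 109) = 1.
gcd(1, 36) = 1.

1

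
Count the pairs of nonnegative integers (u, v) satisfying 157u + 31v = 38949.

gcd(157, 31):
  157 = 5·31 + 2
  31 = 15·2 + 1
  2 = 2·1
so gcd(157, 31) = 1.
Back-substitute for Bézout coefficients:
  1 = 31 - 15·2
  ... = 157·(-15) + 31·(76)
Scale by 38949: one solution is (-584235, 2960124). Reduce u mod 31: (22, 1145).
General: u = 22 + 31t, v = 1145 - 157t.
u ≥ 0 ⇒ t ≥ 0; v ≥ 0 ⇒ t ≤ 7. So t ∈ [0, 7]: 8 solutions.

8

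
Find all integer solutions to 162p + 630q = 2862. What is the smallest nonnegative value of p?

6

gcd(630, 162):
  630 = 3*162 + 144
  162 = 1*144 + 18
  144 = 8*18
so gcd(630, 162) = 18.
18 divides 2862, so solutions exist.
Back-substitute for Bézout coefficients:
  18 = 162 - 1*144
  ... = 162*(4) + 630*(-1)
Scale by 2862/18 = 159: (p₀, q₀) = (636, -159).
General solution: p = 636 + 35t, q = -159 - 9t for integer t.
p ≥ 0: smallest is 636 mod 35 = 6 (at t = -18), with q = 3.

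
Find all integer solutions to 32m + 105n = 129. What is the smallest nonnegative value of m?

gcd(105, 32):
  105 = 3×32 + 9
  32 = 3×9 + 5
  9 = 1×5 + 4
  5 = 1×4 + 1
  4 = 4×1
so gcd(105, 32) = 1.
1 divides 129, so solutions exist.
Back-substitute for Bézout coefficients:
  1 = 5 - 1×4
  ... = 32×(23) + 105×(-7)
Scale by 129/1 = 129: (m₀, n₀) = (2967, -903).
General solution: m = 2967 + 105t, n = -903 - 32t for integer t.
m ≥ 0: smallest is 2967 mod 105 = 27 (at t = -28), with n = -7.

27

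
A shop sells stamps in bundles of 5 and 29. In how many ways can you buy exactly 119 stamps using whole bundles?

Need nonnegative integers with 5j + 29k = 119.
gcd(5, 29) = 1, and 5·(6) + 29·(-1) = 1.
So (j₀, k₀) = (714, -119); general j = 714 + 29t, k = -119 - 5t.
j ≥ 0 ⇒ t ≥ -24; k ≥ 0 ⇒ t ≤ -24. That's 1 value of t.

1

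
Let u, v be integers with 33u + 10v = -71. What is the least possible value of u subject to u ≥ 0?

gcd(33, 10):
  33 = 3*10 + 3
  10 = 3*3 + 1
  3 = 3*1
so gcd(33, 10) = 1.
1 divides -71, so solutions exist.
Back-substitute for Bézout coefficients:
  1 = 10 - 3*3
  ... = 33*(-3) + 10*(10)
Scale by -71/1 = -71: (u₀, v₀) = (213, -710).
General solution: u = 213 + 10t, v = -710 - 33t for integer t.
u ≥ 0: smallest is 213 mod 10 = 3 (at t = -21), with v = -17.

3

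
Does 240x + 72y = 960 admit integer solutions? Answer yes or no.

yes

gcd(240, 72) = 24  (240 = 3×72 + 24, 72 = 3×24).
24 divides 960, so integer solutions exist.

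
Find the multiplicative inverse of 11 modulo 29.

8

gcd(29, 11) = 1.
By Bézout, 11×(8) + 29×(-3) = 1.
So 11×8 ≡ 1 (mod 29), and 8 mod 29 = 8.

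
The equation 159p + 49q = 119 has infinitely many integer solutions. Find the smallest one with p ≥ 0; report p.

gcd(159, 49):
  159 = 3×49 + 12
  49 = 4×12 + 1
  12 = 12×1
so gcd(159, 49) = 1.
1 divides 119, so solutions exist.
Back-substitute for Bézout coefficients:
  1 = 49 - 4×12
  ... = 159×(-4) + 49×(13)
Scale by 119/1 = 119: (p₀, q₀) = (-476, 1547).
General solution: p = -476 + 49t, q = 1547 - 159t for integer t.
p ≥ 0: smallest is -476 mod 49 = 14 (at t = 10), with q = -43.

14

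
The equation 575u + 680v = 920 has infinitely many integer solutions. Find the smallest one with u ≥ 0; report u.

gcd(680, 575):
  680 = 1×575 + 105
  575 = 5×105 + 50
  105 = 2×50 + 5
  50 = 10×5
so gcd(680, 575) = 5.
5 divides 920, so solutions exist.
Back-substitute for Bézout coefficients:
  5 = 105 - 2×50
  ... = 575×(-13) + 680×(11)
Scale by 920/5 = 184: (u₀, v₀) = (-2392, 2024).
General solution: u = -2392 + 136t, v = 2024 - 115t for integer t.
u ≥ 0: smallest is -2392 mod 136 = 56 (at t = 18), with v = -46.

56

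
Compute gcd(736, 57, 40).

gcd(736, 57) = 1  (736 = 12*57 + 52, 57 = 1*52 + 5, 52 = 10*5 + 2, 5 = 2*2 + 1, 2 = 2*1).
gcd(1, 40) = 1.

1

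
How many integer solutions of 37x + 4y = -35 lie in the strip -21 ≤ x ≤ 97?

30

gcd(37, 4) = 1  (37 = 9×4 + 1, 4 = 4×1).
Back-substituting, 37×(1) + 4×(-9) = 1.
Scale by -35: particular solution (-35, 315); reduce x mod 4: (1, -18).
General solution: x = 1 + 4t, y = -18 - 37t for integer t.
-21 ≤ 1 + 4t ≤ 97 gives t ∈ [-5, 24], which is 30 values.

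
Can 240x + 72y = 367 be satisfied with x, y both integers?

no

gcd(240, 72) = 24  (240 = 3*72 + 24, 72 = 3*24).
24 does not divide 367 (remainder 7), so no integer solutions.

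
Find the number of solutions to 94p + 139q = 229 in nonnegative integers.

gcd(139, 94):
  139 = 1*94 + 45
  94 = 2*45 + 4
  45 = 11*4 + 1
  4 = 4*1
so gcd(139, 94) = 1.
Back-substitute for Bézout coefficients:
  1 = 45 - 11*4
  ... = 94*(-34) + 139*(23)
Scale by 229: one solution is (-7786, 5267). Reduce p mod 139: (137, -91).
General: p = 137 + 139t, q = -91 - 94t.
p ≥ 0 ⇒ t ≥ 0; q ≥ 0 ⇒ t ≤ -1. So t ∈ [0, -1]: 0 solutions.

0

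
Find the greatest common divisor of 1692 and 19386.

18

gcd(19386, 1692):
  19386 = 11*1692 + 774
  1692 = 2*774 + 144
  774 = 5*144 + 54
  144 = 2*54 + 36
  54 = 1*36 + 18
  36 = 2*18
so gcd(19386, 1692) = 18.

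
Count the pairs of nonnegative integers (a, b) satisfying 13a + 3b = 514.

gcd(13, 3) = 1  (13 = 4×3 + 1, 3 = 3×1).
Back-substituting, 13×(1) + 3×(-4) = 1.
Scale by 514: one solution is (514, -2056). Reduce a mod 3: (1, 167).
General: a = 1 + 3t, b = 167 - 13t.
a ≥ 0 ⇒ t ≥ 0; b ≥ 0 ⇒ t ≤ 12. So t ∈ [0, 12]: 13 solutions.

13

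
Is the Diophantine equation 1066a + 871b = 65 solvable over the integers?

gcd(1066, 871) = 13.
13 divides 65, so integer solutions exist.

yes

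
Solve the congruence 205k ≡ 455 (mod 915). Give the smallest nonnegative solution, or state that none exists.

29

gcd(915, 205) = 5.
5 divides 455, so solutions exist.
By Bézout, 205×(-58) + 915×(13) = 5.
So 205×(-58) ≡ 5 (mod 915); multiply by 91: k ≡ -5278 (mod 183).
Smallest nonnegative: k = -5278 mod 183 = 29.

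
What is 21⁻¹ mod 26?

gcd(26, 21) = 1  (26 = 1·21 + 5, 21 = 4·5 + 1, 5 = 5·1).
Back-substituting, 21·(5) + 26·(-4) = 1.
So 21·5 ≡ 1 (mod 26), and 5 mod 26 = 5.

5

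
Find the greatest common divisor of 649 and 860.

1

gcd(860, 649):
  860 = 1×649 + 211
  649 = 3×211 + 16
  211 = 13×16 + 3
  16 = 5×3 + 1
  3 = 3×1
so gcd(860, 649) = 1.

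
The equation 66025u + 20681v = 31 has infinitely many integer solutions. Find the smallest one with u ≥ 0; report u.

8637

gcd(66025, 20681) = 1.
1 divides 31, so solutions exist.
By Bézout, 66025×(2280) + 20681×(-7279) = 1.
Scale by 31/1 = 31: (u₀, v₀) = (70680, -225649).
General solution: u = 70680 + 20681t, v = -225649 - 66025t for integer t.
u ≥ 0: smallest is 70680 mod 20681 = 8637 (at t = -3), with v = -27574.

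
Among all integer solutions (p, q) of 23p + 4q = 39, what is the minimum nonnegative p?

gcd(23, 4):
  23 = 5×4 + 3
  4 = 1×3 + 1
  3 = 3×1
so gcd(23, 4) = 1.
1 divides 39, so solutions exist.
Back-substitute for Bézout coefficients:
  1 = 4 - 1×3
  ... = 23×(-1) + 4×(6)
Scale by 39/1 = 39: (p₀, q₀) = (-39, 234).
General solution: p = -39 + 4t, q = 234 - 23t for integer t.
p ≥ 0: smallest is -39 mod 4 = 1 (at t = 10), with q = 4.

1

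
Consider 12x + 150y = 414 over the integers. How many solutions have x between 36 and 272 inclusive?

10

gcd(150, 12) = 6  (150 = 12*12 + 6, 12 = 2*6).
Back-substituting, 12*(-12) + 150*(1) = 6.
Scale by 69: particular solution (-828, 69); reduce x mod 25: (22, 1).
General solution: x = 22 + 25t, y = 1 - 2t for integer t.
36 ≤ 22 + 25t ≤ 272 gives t ∈ [1, 10], which is 10 values.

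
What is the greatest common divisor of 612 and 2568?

gcd(2568, 612):
  2568 = 4×612 + 120
  612 = 5×120 + 12
  120 = 10×12
so gcd(2568, 612) = 12.

12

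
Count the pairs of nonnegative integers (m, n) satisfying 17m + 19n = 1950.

gcd(19, 17) = 1  (19 = 1*17 + 2, 17 = 8*2 + 1, 2 = 2*1).
Back-substituting, 17*(9) + 19*(-8) = 1.
Scale by 1950: one solution is (17550, -15600). Reduce m mod 19: (13, 91).
General: m = 13 + 19t, n = 91 - 17t.
m ≥ 0 ⇒ t ≥ 0; n ≥ 0 ⇒ t ≤ 5. So t ∈ [0, 5]: 6 solutions.

6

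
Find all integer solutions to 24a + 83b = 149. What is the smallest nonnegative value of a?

gcd(83, 24) = 1.
1 divides 149, so solutions exist.
By Bézout, 24*(-38) + 83*(11) = 1.
Scale by 149/1 = 149: (a₀, b₀) = (-5662, 1639).
General solution: a = -5662 + 83t, b = 1639 - 24t for integer t.
a ≥ 0: smallest is -5662 mod 83 = 65 (at t = 69), with b = -17.

65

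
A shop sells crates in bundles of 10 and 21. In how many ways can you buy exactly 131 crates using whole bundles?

Need nonnegative integers with 10j + 21k = 131.
gcd(10, 21) = 1, and 10·(-2) + 21·(1) = 1.
So (j₀, k₀) = (-262, 131); general j = -262 + 21t, k = 131 - 10t.
j ≥ 0 ⇒ t ≥ 13; k ≥ 0 ⇒ t ≤ 13. That's 1 value of t.

1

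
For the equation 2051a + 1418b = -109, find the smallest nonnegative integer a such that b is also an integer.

gcd(2051, 1418) = 1  (2051 = 1*1418 + 633, 1418 = 2*633 + 152, 633 = 4*152 + 25, 152 = 6*25 + 2, 25 = 12*2 + 1, 2 = 2*1).
1 divides -109, so solutions exist.
Back-substituting, 2051*(681) + 1418*(-985) = 1.
Scale by -109/1 = -109: (a₀, b₀) = (-74229, 107365).
General solution: a = -74229 + 1418t, b = 107365 - 2051t for integer t.
a ≥ 0: smallest is -74229 mod 1418 = 925 (at t = 53), with b = -1338.

925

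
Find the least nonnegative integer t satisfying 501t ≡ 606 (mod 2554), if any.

gcd(2554, 501) = 1  (2554 = 5·501 + 49, 501 = 10·49 + 11, 49 = 4·11 + 5, 11 = 2·5 + 1, 5 = 5·1).
1 divides 606, so solutions exist.
Back-substituting, 501·(469) + 2554·(-92) = 1.
So 501·(469) ≡ 1 (mod 2554); multiply by 606: t ≡ 284214 (mod 2554).
Smallest nonnegative: t = 284214 mod 2554 = 720.

720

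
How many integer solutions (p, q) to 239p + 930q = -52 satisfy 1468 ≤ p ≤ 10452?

gcd(930, 239):
  930 = 3·239 + 213
  239 = 1·213 + 26
  213 = 8·26 + 5
  26 = 5·5 + 1
  5 = 5·1
so gcd(930, 239) = 1.
Back-substitute for Bézout coefficients:
  1 = 26 - 5·5
  ... = 239·(179) + 930·(-46)
Scale by -52: particular solution (-9308, 2392); reduce p mod 930: (922, -237).
General solution: p = 922 + 930t, q = -237 - 239t for integer t.
1468 ≤ 922 + 930t ≤ 10452 gives t ∈ [1, 10], which is 10 values.

10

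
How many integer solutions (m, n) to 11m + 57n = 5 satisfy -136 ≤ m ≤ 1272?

25

gcd(57, 11) = 1  (57 = 5*11 + 2, 11 = 5*2 + 1, 2 = 2*1).
Back-substituting, 11*(26) + 57*(-5) = 1.
Scale by 5: particular solution (130, -25); reduce m mod 57: (16, -3).
General solution: m = 16 + 57t, n = -3 - 11t for integer t.
-136 ≤ 16 + 57t ≤ 1272 gives t ∈ [-2, 22], which is 25 values.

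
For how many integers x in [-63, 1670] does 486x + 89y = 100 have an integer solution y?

gcd(486, 89) = 1  (486 = 5·89 + 41, 89 = 2·41 + 7, 41 = 5·7 + 6, 7 = 1·6 + 1, 6 = 6·1).
Back-substituting, 486·(-13) + 89·(71) = 1.
Scale by 100: particular solution (-1300, 7100); reduce x mod 89: (35, -190).
General solution: x = 35 + 89t, y = -190 - 486t for integer t.
-63 ≤ 35 + 89t ≤ 1670 gives t ∈ [-1, 18], which is 20 values.

20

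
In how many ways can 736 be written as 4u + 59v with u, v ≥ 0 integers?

4

gcd(59, 4):
  59 = 14×4 + 3
  4 = 1×3 + 1
  3 = 3×1
so gcd(59, 4) = 1.
Back-substitute for Bézout coefficients:
  1 = 4 - 1×3
  ... = 4×(15) + 59×(-1)
Scale by 736: one solution is (11040, -736). Reduce u mod 59: (7, 12).
General: u = 7 + 59t, v = 12 - 4t.
u ≥ 0 ⇒ t ≥ 0; v ≥ 0 ⇒ t ≤ 3. So t ∈ [0, 3]: 4 solutions.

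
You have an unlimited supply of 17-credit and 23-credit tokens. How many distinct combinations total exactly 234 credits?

1

Need nonnegative integers with 17j + 23k = 234.
gcd(17, 23) = 1, and 17·(-4) + 23·(3) = 1.
So (j₀, k₀) = (-936, 702); general j = -936 + 23t, k = 702 - 17t.
j ≥ 0 ⇒ t ≥ 41; k ≥ 0 ⇒ t ≤ 41. That's 1 value of t.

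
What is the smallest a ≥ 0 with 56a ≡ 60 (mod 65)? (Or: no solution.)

15

gcd(65, 56) = 1.
1 divides 60, so solutions exist.
By Bézout, 56×(-29) + 65×(25) = 1.
So 56×(-29) ≡ 1 (mod 65); multiply by 60: a ≡ -1740 (mod 65).
Smallest nonnegative: a = -1740 mod 65 = 15.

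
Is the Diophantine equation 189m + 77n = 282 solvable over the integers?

no

gcd(189, 77) = 7.
7 does not divide 282 (remainder 2), so no integer solutions.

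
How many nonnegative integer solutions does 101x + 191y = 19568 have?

1

gcd(191, 101):
  191 = 1×101 + 90
  101 = 1×90 + 11
  90 = 8×11 + 2
  11 = 5×2 + 1
  2 = 2×1
so gcd(191, 101) = 1.
Back-substitute for Bézout coefficients:
  1 = 11 - 5×2
  ... = 101×(87) + 191×(-46)
Scale by 19568: one solution is (1702416, -900128). Reduce x mod 191: (33, 85).
General: x = 33 + 191t, y = 85 - 101t.
x ≥ 0 ⇒ t ≥ 0; y ≥ 0 ⇒ t ≤ 0. So t ∈ [0, 0]: 1 solution.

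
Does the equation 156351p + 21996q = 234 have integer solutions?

yes

gcd(156351, 21996) = 39.
39 divides 234, so integer solutions exist.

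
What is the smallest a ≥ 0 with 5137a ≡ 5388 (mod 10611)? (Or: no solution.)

5919

gcd(10611, 5137):
  10611 = 2·5137 + 337
  5137 = 15·337 + 82
  337 = 4·82 + 9
  82 = 9·9 + 1
  9 = 9·1
so gcd(10611, 5137) = 1.
1 divides 5388, so solutions exist.
Back-substitute for Bézout coefficients:
  1 = 82 - 9·9
  ... = 5137·(1165) + 10611·(-564)
So 5137·(1165) ≡ 1 (mod 10611); multiply by 5388: a ≡ 6277020 (mod 10611).
Smallest nonnegative: a = 6277020 mod 10611 = 5919.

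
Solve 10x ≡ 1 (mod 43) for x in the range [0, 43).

13

gcd(43, 10) = 1.
By Bézout, 10×(13) + 43×(-3) = 1.
So 10×13 ≡ 1 (mod 43), and 13 mod 43 = 13.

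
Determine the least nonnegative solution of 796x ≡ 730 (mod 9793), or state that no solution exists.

gcd(9793, 796):
  9793 = 12·796 + 241
  796 = 3·241 + 73
  241 = 3·73 + 22
  73 = 3·22 + 7
  22 = 3·7 + 1
  7 = 7·1
so gcd(9793, 796) = 1.
1 divides 730, so solutions exist.
Back-substitute for Bézout coefficients:
  1 = 22 - 3·7
  ... = 796·(-1341) + 9793·(109)
So 796·(-1341) ≡ 1 (mod 9793); multiply by 730: x ≡ -978930 (mod 9793).
Smallest nonnegative: x = -978930 mod 9793 = 370.

370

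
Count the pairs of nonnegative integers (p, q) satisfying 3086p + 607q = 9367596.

5

gcd(3086, 607):
  3086 = 5*607 + 51
  607 = 11*51 + 46
  51 = 1*46 + 5
  46 = 9*5 + 1
  5 = 5*1
so gcd(3086, 607) = 1.
Back-substitute for Bézout coefficients:
  1 = 46 - 9*5
  ... = 3086*(-119) + 607*(605)
Scale by 9367596: one solution is (-1114743924, 5667395580). Reduce p mod 607: (43, 15214).
General: p = 43 + 607t, q = 15214 - 3086t.
p ≥ 0 ⇒ t ≥ 0; q ≥ 0 ⇒ t ≤ 4. So t ∈ [0, 4]: 5 solutions.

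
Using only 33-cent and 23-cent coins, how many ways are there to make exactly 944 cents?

1

Need nonnegative integers with 33j + 23k = 944.
gcd(33, 23) = 1, and 33·(7) + 23·(-10) = 1.
So (j₀, k₀) = (6608, -9440); general j = 6608 + 23t, k = -9440 - 33t.
j ≥ 0 ⇒ t ≥ -287; k ≥ 0 ⇒ t ≤ -287. That's 1 value of t.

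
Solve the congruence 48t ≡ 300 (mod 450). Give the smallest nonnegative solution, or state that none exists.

gcd(450, 48) = 6  (450 = 9*48 + 18, 48 = 2*18 + 12, 18 = 1*12 + 6, 12 = 2*6).
6 divides 300, so solutions exist.
Back-substituting, 48*(-28) + 450*(3) = 6.
So 48*(-28) ≡ 6 (mod 450); multiply by 50: t ≡ -1400 (mod 75).
Smallest nonnegative: t = -1400 mod 75 = 25.

25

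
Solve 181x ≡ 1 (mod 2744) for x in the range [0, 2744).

2365

gcd(2744, 181) = 1  (2744 = 15·181 + 29, 181 = 6·29 + 7, 29 = 4·7 + 1, 7 = 7·1).
Back-substituting, 181·(-379) + 2744·(25) = 1.
So 181·-379 ≡ 1 (mod 2744), and -379 mod 2744 = 2365.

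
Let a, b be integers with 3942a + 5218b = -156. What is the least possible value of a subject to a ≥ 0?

1505

gcd(5218, 3942) = 2.
2 divides -156, so solutions exist.
By Bézout, 3942×(-1190) + 5218×(899) = 2.
Scale by -156/2 = -78: (a₀, b₀) = (92820, -70122).
General solution: a = 92820 + 2609t, b = -70122 - 1971t for integer t.
a ≥ 0: smallest is 92820 mod 2609 = 1505 (at t = -35), with b = -1137.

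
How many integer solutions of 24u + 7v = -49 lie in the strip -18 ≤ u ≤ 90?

gcd(24, 7):
  24 = 3·7 + 3
  7 = 2·3 + 1
  3 = 3·1
so gcd(24, 7) = 1.
Back-substitute for Bézout coefficients:
  1 = 7 - 2·3
  ... = 24·(-2) + 7·(7)
Scale by -49: particular solution (98, -343); reduce u mod 7: (0, -7).
General solution: u = 0 + 7t, v = -7 - 24t for integer t.
-18 ≤ 0 + 7t ≤ 90 gives t ∈ [-2, 12], which is 15 values.

15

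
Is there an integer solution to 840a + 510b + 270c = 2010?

yes

gcd(840, 510):
  840 = 1×510 + 330
  510 = 1×330 + 180
  330 = 1×180 + 150
  180 = 1×150 + 30
  150 = 5×30
so gcd(840, 510) = 30.
gcd(30, 270) = 30.
30 divides 2010, so integer solutions exist.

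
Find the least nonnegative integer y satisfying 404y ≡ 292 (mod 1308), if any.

gcd(1308, 404):
  1308 = 3·404 + 96
  404 = 4·96 + 20
  96 = 4·20 + 16
  20 = 1·16 + 4
  16 = 4·4
so gcd(1308, 404) = 4.
4 divides 292, so solutions exist.
Back-substitute for Bézout coefficients:
  4 = 20 - 1·16
  ... = 404·(68) + 1308·(-21)
So 404·(68) ≡ 4 (mod 1308); multiply by 73: y ≡ 4964 (mod 327).
Smallest nonnegative: y = 4964 mod 327 = 59.

59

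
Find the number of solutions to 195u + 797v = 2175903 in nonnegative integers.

14

gcd(797, 195) = 1  (797 = 4*195 + 17, 195 = 11*17 + 8, 17 = 2*8 + 1, 8 = 8*1).
Back-substituting, 195*(-94) + 797*(23) = 1.
Scale by 2175903: one solution is (-204534882, 50045769). Reduce u mod 797: (25, 2724).
General: u = 25 + 797t, v = 2724 - 195t.
u ≥ 0 ⇒ t ≥ 0; v ≥ 0 ⇒ t ≤ 13. So t ∈ [0, 13]: 14 solutions.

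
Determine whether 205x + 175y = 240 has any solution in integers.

gcd(205, 175) = 5  (205 = 1·175 + 30, 175 = 5·30 + 25, 30 = 1·25 + 5, 25 = 5·5).
5 divides 240, so integer solutions exist.

yes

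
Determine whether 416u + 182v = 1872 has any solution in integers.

yes

gcd(416, 182) = 26.
26 divides 1872, so integer solutions exist.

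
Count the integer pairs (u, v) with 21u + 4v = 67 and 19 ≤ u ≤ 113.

gcd(21, 4):
  21 = 5×4 + 1
  4 = 4×1
so gcd(21, 4) = 1.
Back-substitute for Bézout coefficients:
  1 = 21 - 5×4
  ... = 21×(1) + 4×(-5)
Scale by 67: particular solution (67, -335); reduce u mod 4: (3, 1).
General solution: u = 3 + 4t, v = 1 - 21t for integer t.
19 ≤ 3 + 4t ≤ 113 gives t ∈ [4, 27], which is 24 values.

24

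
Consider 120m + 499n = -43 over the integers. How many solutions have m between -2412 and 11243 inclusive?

27

gcd(499, 120) = 1.
By Bézout, 120*(-79) + 499*(19) = 1.
Particular solution: (403, -97).
General solution: m = 403 + 499t, n = -97 - 120t for integer t.
-2412 ≤ 403 + 499t ≤ 11243 gives t ∈ [-5, 21], which is 27 values.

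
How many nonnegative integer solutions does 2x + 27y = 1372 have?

gcd(27, 2) = 1.
By Bézout, 2×(-13) + 27×(1) = 1.
One solution: (11, 50).
General: x = 11 + 27t, y = 50 - 2t.
x ≥ 0 ⇒ t ≥ 0; y ≥ 0 ⇒ t ≤ 25. So t ∈ [0, 25]: 26 solutions.

26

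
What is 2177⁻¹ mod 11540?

gcd(11540, 2177) = 1.
By Bézout, 2177·(-3647) + 11540·(688) = 1.
So 2177·-3647 ≡ 1 (mod 11540), and -3647 mod 11540 = 7893.

7893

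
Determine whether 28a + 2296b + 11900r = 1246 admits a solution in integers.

no

gcd(2296, 28) = 28  (2296 = 82·28).
gcd(28, 11900) = 28.
28 does not divide 1246 (remainder 14), so no integer solutions.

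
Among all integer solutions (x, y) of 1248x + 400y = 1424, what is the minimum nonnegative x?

gcd(1248, 400):
  1248 = 3×400 + 48
  400 = 8×48 + 16
  48 = 3×16
so gcd(1248, 400) = 16.
16 divides 1424, so solutions exist.
Back-substitute for Bézout coefficients:
  16 = 400 - 8×48
  ... = 1248×(-8) + 400×(25)
Scale by 1424/16 = 89: (x₀, y₀) = (-712, 2225).
General solution: x = -712 + 25t, y = 2225 - 78t for integer t.
x ≥ 0: smallest is -712 mod 25 = 13 (at t = 29), with y = -37.

13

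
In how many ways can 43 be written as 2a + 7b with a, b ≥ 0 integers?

gcd(7, 2) = 1.
By Bézout, 2×(-3) + 7×(1) = 1.
One solution: (4, 5).
General: a = 4 + 7t, b = 5 - 2t.
a ≥ 0 ⇒ t ≥ 0; b ≥ 0 ⇒ t ≤ 2. So t ∈ [0, 2]: 3 solutions.

3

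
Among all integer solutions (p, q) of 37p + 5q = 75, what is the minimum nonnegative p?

0

gcd(37, 5):
  37 = 7·5 + 2
  5 = 2·2 + 1
  2 = 2·1
so gcd(37, 5) = 1.
1 divides 75, so solutions exist.
Back-substitute for Bézout coefficients:
  1 = 5 - 2·2
  ... = 37·(-2) + 5·(15)
Scale by 75/1 = 75: (p₀, q₀) = (-150, 1125).
General solution: p = -150 + 5t, q = 1125 - 37t for integer t.
p ≥ 0: smallest is -150 mod 5 = 0 (at t = 30), with q = 15.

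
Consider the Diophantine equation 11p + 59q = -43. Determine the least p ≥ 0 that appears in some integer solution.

39

gcd(59, 11) = 1  (59 = 5·11 + 4, 11 = 2·4 + 3, 4 = 1·3 + 1, 3 = 3·1).
1 divides -43, so solutions exist.
Back-substituting, 11·(-16) + 59·(3) = 1.
Scale by -43/1 = -43: (p₀, q₀) = (688, -129).
General solution: p = 688 + 59t, q = -129 - 11t for integer t.
p ≥ 0: smallest is 688 mod 59 = 39 (at t = -11), with q = -8.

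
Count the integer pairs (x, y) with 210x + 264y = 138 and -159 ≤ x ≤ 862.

24

gcd(264, 210) = 6.
By Bézout, 210×(-5) + 264×(4) = 6.
Particular solution: (17, -13).
General solution: x = 17 + 44t, y = -13 - 35t for integer t.
-159 ≤ 17 + 44t ≤ 862 gives t ∈ [-4, 19], which is 24 values.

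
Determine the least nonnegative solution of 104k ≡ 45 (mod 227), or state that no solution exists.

55

gcd(227, 104) = 1.
1 divides 45, so solutions exist.
By Bézout, 104*(-24) + 227*(11) = 1.
So 104*(-24) ≡ 1 (mod 227); multiply by 45: k ≡ -1080 (mod 227).
Smallest nonnegative: k = -1080 mod 227 = 55.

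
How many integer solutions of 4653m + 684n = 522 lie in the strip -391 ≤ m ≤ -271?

1

gcd(4653, 684):
  4653 = 6×684 + 549
  684 = 1×549 + 135
  549 = 4×135 + 9
  135 = 15×9
so gcd(4653, 684) = 9.
Back-substitute for Bézout coefficients:
  9 = 549 - 4×135
  ... = 4653×(5) + 684×(-34)
Scale by 58: particular solution (290, -1972); reduce m mod 76: (62, -421).
General solution: m = 62 + 76t, n = -421 - 517t for integer t.
-391 ≤ 62 + 76t ≤ -271 gives t ∈ [-5, -5], which is 1 value.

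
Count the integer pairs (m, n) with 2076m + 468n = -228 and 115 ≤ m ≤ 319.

gcd(2076, 468) = 12  (2076 = 4×468 + 204, 468 = 2×204 + 60, 204 = 3×60 + 24, 60 = 2×24 + 12, 24 = 2×12).
Back-substituting, 2076×(-16) + 468×(71) = 12.
Scale by -19: particular solution (304, -1349); reduce m mod 39: (31, -138).
General solution: m = 31 + 39t, n = -138 - 173t for integer t.
115 ≤ 31 + 39t ≤ 319 gives t ∈ [3, 7], which is 5 values.

5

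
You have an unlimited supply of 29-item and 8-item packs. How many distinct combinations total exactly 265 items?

1

Need nonnegative integers with 29j + 8k = 265.
gcd(29, 8) = 1, and 29·(-3) + 8·(11) = 1.
So (j₀, k₀) = (-795, 2915); general j = -795 + 8t, k = 2915 - 29t.
j ≥ 0 ⇒ t ≥ 100; k ≥ 0 ⇒ t ≤ 100. That's 1 value of t.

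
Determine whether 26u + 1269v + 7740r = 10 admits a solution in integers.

yes

gcd(1269, 26) = 1.
gcd(1, 7740) = 1.
1 divides 10, so integer solutions exist.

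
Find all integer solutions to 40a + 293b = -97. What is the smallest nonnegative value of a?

210

gcd(293, 40):
  293 = 7·40 + 13
  40 = 3·13 + 1
  13 = 13·1
so gcd(293, 40) = 1.
1 divides -97, so solutions exist.
Back-substitute for Bézout coefficients:
  1 = 40 - 3·13
  ... = 40·(22) + 293·(-3)
Scale by -97/1 = -97: (a₀, b₀) = (-2134, 291).
General solution: a = -2134 + 293t, b = 291 - 40t for integer t.
a ≥ 0: smallest is -2134 mod 293 = 210 (at t = 8), with b = -29.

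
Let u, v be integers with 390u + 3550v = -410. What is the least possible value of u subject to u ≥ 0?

181

gcd(3550, 390) = 10  (3550 = 9*390 + 40, 390 = 9*40 + 30, 40 = 1*30 + 10, 30 = 3*10).
10 divides -410, so solutions exist.
Back-substituting, 390*(-91) + 3550*(10) = 10.
Scale by -410/10 = -41: (u₀, v₀) = (3731, -410).
General solution: u = 3731 + 355t, v = -410 - 39t for integer t.
u ≥ 0: smallest is 3731 mod 355 = 181 (at t = -10), with v = -20.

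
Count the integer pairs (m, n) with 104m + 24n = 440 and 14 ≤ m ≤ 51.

gcd(104, 24) = 8  (104 = 4·24 + 8, 24 = 3·8).
Back-substituting, 104·(1) + 24·(-4) = 8.
Scale by 55: particular solution (55, -220); reduce m mod 3: (1, 14).
General solution: m = 1 + 3t, n = 14 - 13t for integer t.
14 ≤ 1 + 3t ≤ 51 gives t ∈ [5, 16], which is 12 values.

12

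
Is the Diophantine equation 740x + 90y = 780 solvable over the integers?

gcd(740, 90) = 10  (740 = 8*90 + 20, 90 = 4*20 + 10, 20 = 2*10).
10 divides 780, so integer solutions exist.

yes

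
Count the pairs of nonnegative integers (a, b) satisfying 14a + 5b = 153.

gcd(14, 5) = 1  (14 = 2×5 + 4, 5 = 1×4 + 1, 4 = 4×1).
Back-substituting, 14×(-1) + 5×(3) = 1.
Scale by 153: one solution is (-153, 459). Reduce a mod 5: (2, 25).
General: a = 2 + 5t, b = 25 - 14t.
a ≥ 0 ⇒ t ≥ 0; b ≥ 0 ⇒ t ≤ 1. So t ∈ [0, 1]: 2 solutions.

2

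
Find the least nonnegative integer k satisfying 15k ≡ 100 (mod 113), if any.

82

gcd(113, 15) = 1.
1 divides 100, so solutions exist.
By Bézout, 15*(-15) + 113*(2) = 1.
So 15*(-15) ≡ 1 (mod 113); multiply by 100: k ≡ -1500 (mod 113).
Smallest nonnegative: k = -1500 mod 113 = 82.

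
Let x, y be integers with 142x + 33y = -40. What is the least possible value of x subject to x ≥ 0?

29

gcd(142, 33):
  142 = 4·33 + 10
  33 = 3·10 + 3
  10 = 3·3 + 1
  3 = 3·1
so gcd(142, 33) = 1.
1 divides -40, so solutions exist.
Back-substitute for Bézout coefficients:
  1 = 10 - 3·3
  ... = 142·(10) + 33·(-43)
Scale by -40/1 = -40: (x₀, y₀) = (-400, 1720).
General solution: x = -400 + 33t, y = 1720 - 142t for integer t.
x ≥ 0: smallest is -400 mod 33 = 29 (at t = 13), with y = -126.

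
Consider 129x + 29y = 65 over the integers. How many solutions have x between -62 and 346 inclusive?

14

gcd(129, 29) = 1  (129 = 4·29 + 13, 29 = 2·13 + 3, 13 = 4·3 + 1, 3 = 3·1).
Back-substituting, 129·(9) + 29·(-40) = 1.
Scale by 65: particular solution (585, -2600); reduce x mod 29: (5, -20).
General solution: x = 5 + 29t, y = -20 - 129t for integer t.
-62 ≤ 5 + 29t ≤ 346 gives t ∈ [-2, 11], which is 14 values.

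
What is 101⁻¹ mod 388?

73

gcd(388, 101) = 1.
By Bézout, 101·(73) + 388·(-19) = 1.
So 101·73 ≡ 1 (mod 388), and 73 mod 388 = 73.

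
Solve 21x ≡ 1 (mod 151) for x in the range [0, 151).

36

gcd(151, 21) = 1.
By Bézout, 21*(36) + 151*(-5) = 1.
So 21*36 ≡ 1 (mod 151), and 36 mod 151 = 36.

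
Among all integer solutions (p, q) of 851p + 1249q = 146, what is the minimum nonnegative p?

1098

gcd(1249, 851) = 1  (1249 = 1·851 + 398, 851 = 2·398 + 55, 398 = 7·55 + 13, 55 = 4·13 + 3, 13 = 4·3 + 1, 3 = 3·1).
1 divides 146, so solutions exist.
Back-substituting, 851·(-386) + 1249·(263) = 1.
Scale by 146/1 = 146: (p₀, q₀) = (-56356, 38398).
General solution: p = -56356 + 1249t, q = 38398 - 851t for integer t.
p ≥ 0: smallest is -56356 mod 1249 = 1098 (at t = 46), with q = -748.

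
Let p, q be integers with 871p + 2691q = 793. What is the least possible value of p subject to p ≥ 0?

gcd(2691, 871) = 13  (2691 = 3×871 + 78, 871 = 11×78 + 13, 78 = 6×13).
13 divides 793, so solutions exist.
Back-substituting, 871×(34) + 2691×(-11) = 13.
Scale by 793/13 = 61: (p₀, q₀) = (2074, -671).
General solution: p = 2074 + 207t, q = -671 - 67t for integer t.
p ≥ 0: smallest is 2074 mod 207 = 4 (at t = -10), with q = -1.

4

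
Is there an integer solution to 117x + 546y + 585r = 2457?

yes

gcd(546, 117) = 39  (546 = 4*117 + 78, 117 = 1*78 + 39, 78 = 2*39).
gcd(39, 585) = 39.
39 divides 2457, so integer solutions exist.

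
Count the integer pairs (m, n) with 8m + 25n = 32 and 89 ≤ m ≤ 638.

22

gcd(25, 8):
  25 = 3×8 + 1
  8 = 8×1
so gcd(25, 8) = 1.
Back-substitute for Bézout coefficients:
  1 = 25 - 3×8
  ... = 8×(-3) + 25×(1)
Scale by 32: particular solution (-96, 32); reduce m mod 25: (4, 0).
General solution: m = 4 + 25t, n = 0 - 8t for integer t.
89 ≤ 4 + 25t ≤ 638 gives t ∈ [4, 25], which is 22 values.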